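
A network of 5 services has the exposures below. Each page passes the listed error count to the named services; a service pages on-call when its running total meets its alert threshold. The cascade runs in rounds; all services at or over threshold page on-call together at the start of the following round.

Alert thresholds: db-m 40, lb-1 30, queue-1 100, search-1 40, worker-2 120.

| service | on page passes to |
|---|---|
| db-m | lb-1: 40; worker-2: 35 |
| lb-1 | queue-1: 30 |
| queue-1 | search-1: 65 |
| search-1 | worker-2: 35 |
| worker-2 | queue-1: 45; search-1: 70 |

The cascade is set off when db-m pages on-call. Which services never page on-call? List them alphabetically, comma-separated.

Round 1 — db-m pages on-call (initial).
  lb-1: +40 → 40 ≥ 30
  worker-2: +35 → 35 < 120
Round 2 — lb-1 pages on-call.
  queue-1: +30 → 30 < 100
No further pages.

queue-1, search-1, worker-2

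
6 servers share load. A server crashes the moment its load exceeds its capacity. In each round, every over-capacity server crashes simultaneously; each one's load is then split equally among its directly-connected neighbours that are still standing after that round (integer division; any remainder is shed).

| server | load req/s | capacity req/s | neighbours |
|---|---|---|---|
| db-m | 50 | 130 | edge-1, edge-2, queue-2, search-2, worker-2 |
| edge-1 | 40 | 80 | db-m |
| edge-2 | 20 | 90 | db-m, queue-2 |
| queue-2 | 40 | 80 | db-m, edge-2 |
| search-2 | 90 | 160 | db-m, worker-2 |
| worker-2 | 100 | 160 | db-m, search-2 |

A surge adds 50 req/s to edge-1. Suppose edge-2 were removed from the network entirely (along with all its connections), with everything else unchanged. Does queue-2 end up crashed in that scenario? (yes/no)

With edge-2 removed:
Round 1 — edge-1 at 90 > 80. edge-1 crashes.
  edge-1 sheds 90 req/s to db-m: 90 each.
    db-m: 50+90 = 140 > 130
Round 2 — db-m crashes.
  db-m sheds 140 req/s to queue-2, search-2, worker-2: 46 each (2 lost).
    queue-2: 40+46 = 86 > 80
    search-2: 90+46 = 136 ≤ 160
    worker-2: 100+46 = 146 ≤ 160
Round 3 — queue-2 crashes.
  queue-2 sheds 86 req/s: no online neighbours, lost.
No further crashes.

yes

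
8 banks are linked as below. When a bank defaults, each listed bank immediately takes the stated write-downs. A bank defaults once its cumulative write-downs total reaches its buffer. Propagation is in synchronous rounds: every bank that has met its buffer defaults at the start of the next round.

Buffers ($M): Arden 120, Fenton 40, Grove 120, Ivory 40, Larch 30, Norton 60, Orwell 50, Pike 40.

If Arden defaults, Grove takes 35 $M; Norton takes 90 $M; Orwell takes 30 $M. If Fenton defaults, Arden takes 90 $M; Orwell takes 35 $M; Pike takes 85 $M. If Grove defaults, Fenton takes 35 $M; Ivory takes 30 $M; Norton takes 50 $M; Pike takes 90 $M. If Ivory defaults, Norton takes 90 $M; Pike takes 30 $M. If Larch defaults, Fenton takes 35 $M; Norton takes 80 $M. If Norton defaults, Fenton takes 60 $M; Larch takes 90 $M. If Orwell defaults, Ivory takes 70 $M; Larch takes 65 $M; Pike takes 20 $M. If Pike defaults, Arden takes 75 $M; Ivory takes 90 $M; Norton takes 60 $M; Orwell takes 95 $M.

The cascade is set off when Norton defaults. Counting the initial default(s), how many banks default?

7

Round 1 — Norton defaults (initial).
  Fenton: +60 → 60 ≥ 40
  Larch: +90 → 90 ≥ 30
Round 2 — Fenton, Larch default.
  Arden: +90 → 90 < 120
  Orwell: +35 → 35 < 50
  Pike: +85 → 85 ≥ 40
Round 3 — Pike defaults.
  Arden: +75 → 165 ≥ 120
  Ivory: +90 → 90 ≥ 40
  Orwell: +95 → 130 ≥ 50
Round 4 — Arden, Ivory, Orwell default.
  Grove: +35 → 35 < 120
No further defaults.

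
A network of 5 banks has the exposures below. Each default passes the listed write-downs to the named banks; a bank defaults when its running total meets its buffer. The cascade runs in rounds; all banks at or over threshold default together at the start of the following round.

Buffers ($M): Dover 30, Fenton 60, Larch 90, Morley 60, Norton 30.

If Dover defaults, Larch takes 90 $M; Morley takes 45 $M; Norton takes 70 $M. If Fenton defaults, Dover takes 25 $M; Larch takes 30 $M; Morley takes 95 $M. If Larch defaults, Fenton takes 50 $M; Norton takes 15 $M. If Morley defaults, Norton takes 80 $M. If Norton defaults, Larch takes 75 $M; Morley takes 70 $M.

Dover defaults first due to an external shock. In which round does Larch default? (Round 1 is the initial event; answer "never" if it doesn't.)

Round 1 — Dover defaults (initial).
  Larch: +90 → 90 ≥ 90
  Morley: +45 → 45 < 60
  Norton: +70 → 70 ≥ 30
Round 2 — Larch, Norton default.
  Fenton: +50 → 50 < 60
  Morley: +70 → 115 ≥ 60
Round 3 — Morley defaults.
No further defaults.

2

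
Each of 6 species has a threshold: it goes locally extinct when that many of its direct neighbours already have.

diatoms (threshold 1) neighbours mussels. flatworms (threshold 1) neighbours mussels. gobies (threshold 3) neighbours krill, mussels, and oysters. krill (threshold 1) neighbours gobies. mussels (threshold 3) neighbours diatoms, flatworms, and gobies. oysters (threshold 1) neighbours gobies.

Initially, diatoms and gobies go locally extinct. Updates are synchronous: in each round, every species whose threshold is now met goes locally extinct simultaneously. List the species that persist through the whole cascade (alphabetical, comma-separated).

Round 1 — diatoms, gobies go locally extinct (initial).
Round 2 — checking thresholds:
  krill: 1 of 1 neighbours ≥ 1, goes locally extinct.
  mussels: 2 of 3 neighbours < 3, holds.
  oysters: 1 of 1 neighbours ≥ 1, goes locally extinct.
Round 3 — no new extinctions; cascade stops.

flatworms, mussels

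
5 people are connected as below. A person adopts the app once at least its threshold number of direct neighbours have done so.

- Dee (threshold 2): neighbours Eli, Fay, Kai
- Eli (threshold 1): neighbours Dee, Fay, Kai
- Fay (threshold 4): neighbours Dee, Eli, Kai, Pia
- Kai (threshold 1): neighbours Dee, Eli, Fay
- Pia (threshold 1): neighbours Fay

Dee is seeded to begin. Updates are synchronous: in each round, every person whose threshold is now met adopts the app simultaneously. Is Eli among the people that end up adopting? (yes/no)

Round 1 — Dee adopts the app (initial).
Round 2 — checking thresholds:
  Eli: 1 of 3 neighbours ≥ 1, adopts the app.
  Fay: 1 of 4 neighbours < 4, holds.
  Kai: 1 of 3 neighbours ≥ 1, adopts the app.
Round 3 — no new adoptions; cascade stops.

yes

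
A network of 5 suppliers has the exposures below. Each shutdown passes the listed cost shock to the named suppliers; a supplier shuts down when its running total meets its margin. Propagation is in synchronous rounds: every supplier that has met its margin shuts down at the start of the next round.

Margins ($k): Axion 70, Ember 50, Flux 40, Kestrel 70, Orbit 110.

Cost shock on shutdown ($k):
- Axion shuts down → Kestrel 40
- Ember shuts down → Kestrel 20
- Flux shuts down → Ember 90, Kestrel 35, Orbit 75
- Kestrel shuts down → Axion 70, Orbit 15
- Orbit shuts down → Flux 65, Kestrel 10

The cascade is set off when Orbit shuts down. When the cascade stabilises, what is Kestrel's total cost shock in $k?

Round 1 — Orbit shuts down (initial).
  Flux: +65 → 65 ≥ 40
  Kestrel: +10 → 10 < 70
Round 2 — Flux shuts down.
  Ember: +90 → 90 ≥ 50
  Kestrel: +35 → 45 < 70
Round 3 — Ember shuts down.
  Kestrel: +20 → 65 < 70
No further shutdowns.

65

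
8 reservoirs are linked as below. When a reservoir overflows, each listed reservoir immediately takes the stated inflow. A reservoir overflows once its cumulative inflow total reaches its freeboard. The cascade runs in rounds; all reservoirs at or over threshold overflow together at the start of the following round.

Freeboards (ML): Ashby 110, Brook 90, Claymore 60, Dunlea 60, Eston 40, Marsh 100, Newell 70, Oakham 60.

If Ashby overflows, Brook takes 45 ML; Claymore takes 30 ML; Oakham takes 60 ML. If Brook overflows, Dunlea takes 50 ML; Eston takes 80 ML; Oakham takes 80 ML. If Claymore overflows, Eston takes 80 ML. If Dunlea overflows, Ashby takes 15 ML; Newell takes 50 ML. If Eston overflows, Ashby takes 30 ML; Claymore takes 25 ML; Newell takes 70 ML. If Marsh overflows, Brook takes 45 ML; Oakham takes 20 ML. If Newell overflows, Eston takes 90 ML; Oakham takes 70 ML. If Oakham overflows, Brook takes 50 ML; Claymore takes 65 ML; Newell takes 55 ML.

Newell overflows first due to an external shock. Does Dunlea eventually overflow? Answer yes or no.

Round 1 — Newell overflows (initial).
  Eston: +90 → 90 ≥ 40
  Oakham: +70 → 70 ≥ 60
Round 2 — Eston, Oakham overflow.
  Ashby: +30 → 30 < 110
  Brook: +50 → 50 < 90
  Claymore: +25+65 → 90 ≥ 60
Round 3 — Claymore overflows.
No further overflows.

no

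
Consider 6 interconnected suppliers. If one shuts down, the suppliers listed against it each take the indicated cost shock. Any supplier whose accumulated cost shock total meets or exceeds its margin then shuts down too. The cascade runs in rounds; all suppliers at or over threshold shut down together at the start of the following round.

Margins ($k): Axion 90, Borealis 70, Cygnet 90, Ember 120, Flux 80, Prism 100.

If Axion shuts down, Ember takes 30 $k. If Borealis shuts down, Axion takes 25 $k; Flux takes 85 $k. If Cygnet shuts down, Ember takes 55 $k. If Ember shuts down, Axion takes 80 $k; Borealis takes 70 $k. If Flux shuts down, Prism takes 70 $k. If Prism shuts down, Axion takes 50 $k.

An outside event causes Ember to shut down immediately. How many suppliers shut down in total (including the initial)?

Round 1 — Ember shuts down (initial).
  Axion: +80 → 80 < 90
  Borealis: +70 → 70 ≥ 70
Round 2 — Borealis shuts down.
  Axion: +25 → 105 ≥ 90
  Flux: +85 → 85 ≥ 80
Round 3 — Axion, Flux shut down.
  Prism: +70 → 70 < 100
No further shutdowns.

4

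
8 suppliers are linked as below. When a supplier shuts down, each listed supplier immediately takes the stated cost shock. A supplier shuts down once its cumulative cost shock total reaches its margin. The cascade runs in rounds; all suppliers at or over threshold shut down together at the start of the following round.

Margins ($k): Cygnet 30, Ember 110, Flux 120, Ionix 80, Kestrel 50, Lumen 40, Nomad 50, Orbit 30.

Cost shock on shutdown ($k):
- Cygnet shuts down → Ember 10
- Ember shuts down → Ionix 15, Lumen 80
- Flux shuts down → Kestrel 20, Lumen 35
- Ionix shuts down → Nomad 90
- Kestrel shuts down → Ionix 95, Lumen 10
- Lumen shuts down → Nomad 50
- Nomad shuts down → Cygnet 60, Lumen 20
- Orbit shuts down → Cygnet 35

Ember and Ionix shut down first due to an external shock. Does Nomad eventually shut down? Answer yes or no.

yes

Round 1 — Ember, Ionix shut down (initial).
  Lumen: +80 → 80 ≥ 40
  Nomad: +90 → 90 ≥ 50
Round 2 — Lumen, Nomad shut down.
  Cygnet: +60 → 60 ≥ 30
Round 3 — Cygnet shuts down.
No further shutdowns.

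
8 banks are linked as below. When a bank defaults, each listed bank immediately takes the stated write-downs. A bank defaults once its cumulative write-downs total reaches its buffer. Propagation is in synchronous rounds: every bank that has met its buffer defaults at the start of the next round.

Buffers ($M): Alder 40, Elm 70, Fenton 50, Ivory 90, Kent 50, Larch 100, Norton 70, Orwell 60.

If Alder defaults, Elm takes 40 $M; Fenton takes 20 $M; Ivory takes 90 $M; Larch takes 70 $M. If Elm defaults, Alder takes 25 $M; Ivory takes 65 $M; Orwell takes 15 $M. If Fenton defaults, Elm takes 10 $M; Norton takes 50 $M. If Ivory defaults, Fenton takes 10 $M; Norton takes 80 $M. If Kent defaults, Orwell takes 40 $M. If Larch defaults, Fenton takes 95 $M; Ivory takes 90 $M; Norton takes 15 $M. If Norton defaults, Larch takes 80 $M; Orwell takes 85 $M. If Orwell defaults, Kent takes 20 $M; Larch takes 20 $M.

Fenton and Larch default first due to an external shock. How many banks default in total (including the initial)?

5

Round 1 — Fenton, Larch default (initial).
  Elm: +10 → 10 < 70
  Ivory: +90 → 90 ≥ 90
  Norton: +50+15 → 65 < 70
Round 2 — Ivory defaults.
  Norton: +80 → 145 ≥ 70
Round 3 — Norton defaults.
  Orwell: +85 → 85 ≥ 60
Round 4 — Orwell defaults.
  Kent: +20 → 20 < 50
No further defaults.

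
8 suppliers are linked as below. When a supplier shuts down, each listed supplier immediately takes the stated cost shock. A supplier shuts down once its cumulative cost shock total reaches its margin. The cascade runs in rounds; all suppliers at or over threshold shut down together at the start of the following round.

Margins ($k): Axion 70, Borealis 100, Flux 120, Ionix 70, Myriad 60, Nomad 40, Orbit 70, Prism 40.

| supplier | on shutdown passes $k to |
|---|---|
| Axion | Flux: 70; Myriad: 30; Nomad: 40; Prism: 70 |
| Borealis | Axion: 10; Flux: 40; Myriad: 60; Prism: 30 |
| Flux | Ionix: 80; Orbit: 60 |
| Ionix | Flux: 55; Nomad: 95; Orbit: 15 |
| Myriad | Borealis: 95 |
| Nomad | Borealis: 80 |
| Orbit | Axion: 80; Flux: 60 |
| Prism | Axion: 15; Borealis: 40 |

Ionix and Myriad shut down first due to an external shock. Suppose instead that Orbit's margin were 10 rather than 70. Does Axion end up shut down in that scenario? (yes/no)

yes

With Orbit's margin at 10:
Round 1 — Ionix, Myriad shut down (initial).
  Borealis: +95 → 95 < 100
  Flux: +55 → 55 < 120
  Nomad: +95 → 95 ≥ 40
  Orbit: +15 → 15 ≥ 10
Round 2 — Nomad, Orbit shut down.
  Axion: +80 → 80 ≥ 70
  Borealis: +80 → 175 ≥ 100
  Flux: +60 → 115 < 120
Round 3 — Axion, Borealis shut down.
  Flux: +70+40 → 225 ≥ 120
  Prism: +70+30 → 100 ≥ 40
Round 4 — Flux, Prism shut down.
No further shutdowns.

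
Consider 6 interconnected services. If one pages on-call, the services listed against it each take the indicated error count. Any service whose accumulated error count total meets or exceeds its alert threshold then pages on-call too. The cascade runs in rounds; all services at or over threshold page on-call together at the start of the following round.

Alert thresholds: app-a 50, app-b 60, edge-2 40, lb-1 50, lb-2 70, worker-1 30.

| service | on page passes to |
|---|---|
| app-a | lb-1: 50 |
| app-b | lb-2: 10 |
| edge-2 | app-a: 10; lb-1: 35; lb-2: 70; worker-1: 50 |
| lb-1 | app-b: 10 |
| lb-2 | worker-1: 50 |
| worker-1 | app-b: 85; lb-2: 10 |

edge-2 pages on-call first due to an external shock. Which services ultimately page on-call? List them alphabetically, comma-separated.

Round 1 — edge-2 pages on-call (initial).
  app-a: +10 → 10 < 50
  lb-1: +35 → 35 < 50
  lb-2: +70 → 70 ≥ 70
  worker-1: +50 → 50 ≥ 30
Round 2 — lb-2, worker-1 page on-call.
  app-b: +85 → 85 ≥ 60
Round 3 — app-b pages on-call.
No further pages.

app-b, edge-2, lb-2, worker-1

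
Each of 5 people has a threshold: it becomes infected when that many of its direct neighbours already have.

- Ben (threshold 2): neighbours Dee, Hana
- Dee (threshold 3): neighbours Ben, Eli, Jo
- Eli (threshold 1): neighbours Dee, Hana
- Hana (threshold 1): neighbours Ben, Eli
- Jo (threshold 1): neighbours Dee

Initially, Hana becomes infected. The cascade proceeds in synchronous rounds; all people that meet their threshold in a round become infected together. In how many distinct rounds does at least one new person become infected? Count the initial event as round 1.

Round 1 — Hana becomes infected (initial).
Round 2 — checking thresholds:
  Ben: 1 of 2 neighbours < 2, not yet.
  Eli: 1 of 2 neighbours ≥ 1, becomes infected.
Round 3 — no new infections; cascade stops.

2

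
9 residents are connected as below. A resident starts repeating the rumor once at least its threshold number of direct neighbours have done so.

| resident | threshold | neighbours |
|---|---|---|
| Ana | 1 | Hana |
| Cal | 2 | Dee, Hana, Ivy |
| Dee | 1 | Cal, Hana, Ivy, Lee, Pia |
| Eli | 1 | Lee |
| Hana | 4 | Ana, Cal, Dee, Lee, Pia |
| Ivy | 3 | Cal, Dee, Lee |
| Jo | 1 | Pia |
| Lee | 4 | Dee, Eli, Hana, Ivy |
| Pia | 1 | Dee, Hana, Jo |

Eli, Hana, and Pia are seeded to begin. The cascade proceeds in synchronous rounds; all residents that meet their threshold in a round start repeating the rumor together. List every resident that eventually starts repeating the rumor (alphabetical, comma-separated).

Ana, Cal, Dee, Eli, Hana, Jo, Pia

Round 1 — Eli, Hana, Pia start repeating the rumor (initial).
Round 2 — checking thresholds:
  Ana: 1 of 1 neighbours ≥ 1, starts repeating the rumor.
  Cal: 1 of 3 neighbours < 2, holds.
  Dee: 2 of 5 neighbours ≥ 1, starts repeating the rumor.
  Jo: 1 of 1 neighbours ≥ 1, starts repeating the rumor.
  Lee: 2 of 4 neighbours < 4, holds.
Round 3 — checking thresholds:
  Cal: 2 of 3 neighbours ≥ 2, starts repeating the rumor.
  Ivy: 1 of 3 neighbours < 3, holds.
  Lee: 3 of 4 neighbours < 4, holds.
Round 4 — no new spreads; cascade stops.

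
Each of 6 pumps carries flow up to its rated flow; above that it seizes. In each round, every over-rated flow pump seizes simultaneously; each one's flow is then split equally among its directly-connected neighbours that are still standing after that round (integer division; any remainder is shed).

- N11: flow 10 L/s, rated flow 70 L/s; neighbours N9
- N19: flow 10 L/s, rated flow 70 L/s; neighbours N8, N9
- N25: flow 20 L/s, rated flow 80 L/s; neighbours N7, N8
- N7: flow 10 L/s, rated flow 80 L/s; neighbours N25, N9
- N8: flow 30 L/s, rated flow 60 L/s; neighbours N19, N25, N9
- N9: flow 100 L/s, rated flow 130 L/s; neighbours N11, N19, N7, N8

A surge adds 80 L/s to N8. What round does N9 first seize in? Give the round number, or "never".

2

Round 1 — N8 at 110 > 60. N8 seizes.
  N8 sheds 110 L/s to N19, N25, N9: 36 each (2 lost).
    N19: 10+36 = 46 ≤ 70
    N25: 20+36 = 56 ≤ 80
    N9: 100+36 = 136 > 130
Round 2 — N9 seizes.
  N9 sheds 136 L/s to N11, N19, N7: 45 each (1 lost).
    N11: 10+45 = 55 ≤ 70
    N19: 46+45 = 91 > 70
    N7: 10+45 = 55 ≤ 80
Round 3 — N19 seizes.
  N19 sheds 91 L/s: no online neighbours, lost.
No further seizures.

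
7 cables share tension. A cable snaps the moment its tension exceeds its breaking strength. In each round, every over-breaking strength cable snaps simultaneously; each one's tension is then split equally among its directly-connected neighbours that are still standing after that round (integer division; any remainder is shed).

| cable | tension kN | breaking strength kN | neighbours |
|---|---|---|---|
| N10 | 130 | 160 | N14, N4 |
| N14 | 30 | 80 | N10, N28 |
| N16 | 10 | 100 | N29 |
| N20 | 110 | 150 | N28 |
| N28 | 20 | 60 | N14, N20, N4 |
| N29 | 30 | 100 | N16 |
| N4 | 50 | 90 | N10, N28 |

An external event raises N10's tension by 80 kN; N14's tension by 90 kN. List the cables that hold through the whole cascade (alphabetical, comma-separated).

Round 1 — N10 at 210 > 160; N14 at 120 > 80. N10, N14 snap.
  N10 sheds 210 kN to N4: 210 each.
    N4: 50+210 = 260 > 90
  N14 sheds 120 kN to N28: 120 each.
    N28: 20+120 = 140 > 60
Round 2 — N28, N4 snap.
  N28 sheds 140 kN to N20: 140 each.
    N20: 110+140 = 250 > 150
  N4 sheds 260 kN: no online neighbours, lost.
Round 3 — N20 snaps.
  N20 sheds 250 kN: no online neighbours, lost.
No further breaks.

N16, N29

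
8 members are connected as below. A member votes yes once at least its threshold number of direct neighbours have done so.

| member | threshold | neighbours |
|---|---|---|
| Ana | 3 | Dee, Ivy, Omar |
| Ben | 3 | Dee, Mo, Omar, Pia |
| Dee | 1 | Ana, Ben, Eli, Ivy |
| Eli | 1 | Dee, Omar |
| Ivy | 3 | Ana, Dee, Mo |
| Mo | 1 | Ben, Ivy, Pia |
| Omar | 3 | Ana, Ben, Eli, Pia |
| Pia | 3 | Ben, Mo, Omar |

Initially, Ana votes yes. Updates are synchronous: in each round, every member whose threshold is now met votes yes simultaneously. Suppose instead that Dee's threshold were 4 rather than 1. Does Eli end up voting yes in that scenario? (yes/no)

no

With Dee's threshold at 4:
Round 1 — Ana votes yes (initial).
Round 2 — no new yes votes; cascade stops.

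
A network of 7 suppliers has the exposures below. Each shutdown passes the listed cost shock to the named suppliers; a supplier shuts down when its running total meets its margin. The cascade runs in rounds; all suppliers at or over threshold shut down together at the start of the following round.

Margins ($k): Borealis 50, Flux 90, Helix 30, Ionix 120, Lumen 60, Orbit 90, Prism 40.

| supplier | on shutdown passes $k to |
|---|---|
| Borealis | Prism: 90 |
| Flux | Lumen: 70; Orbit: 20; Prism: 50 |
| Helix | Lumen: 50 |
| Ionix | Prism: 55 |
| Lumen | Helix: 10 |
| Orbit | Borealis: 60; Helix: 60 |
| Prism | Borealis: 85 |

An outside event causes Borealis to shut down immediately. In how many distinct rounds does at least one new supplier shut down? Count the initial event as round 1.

Round 1 — Borealis shuts down (initial).
  Prism: +90 → 90 ≥ 40
Round 2 — Prism shuts down.
No further shutdowns.

2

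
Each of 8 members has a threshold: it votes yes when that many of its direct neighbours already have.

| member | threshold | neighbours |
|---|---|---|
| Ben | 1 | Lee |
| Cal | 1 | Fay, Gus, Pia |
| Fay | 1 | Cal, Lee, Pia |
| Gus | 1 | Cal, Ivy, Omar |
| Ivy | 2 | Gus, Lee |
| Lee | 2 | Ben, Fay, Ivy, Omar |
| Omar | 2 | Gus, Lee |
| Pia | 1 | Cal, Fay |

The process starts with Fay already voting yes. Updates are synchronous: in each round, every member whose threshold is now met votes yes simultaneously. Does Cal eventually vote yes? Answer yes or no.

yes

Round 1 — Fay votes yes (initial).
Round 2 — checking thresholds:
  Cal: 1 of 3 neighbours ≥ 1, votes yes.
  Lee: 1 of 4 neighbours < 2, not yet.
  Pia: 1 of 2 neighbours ≥ 1, votes yes.
Round 3 — checking thresholds:
  Gus: 1 of 3 neighbours ≥ 1, votes yes.
  Lee: 1 of 4 neighbours < 2, not yet.
Round 4 — no new yes votes; cascade stops.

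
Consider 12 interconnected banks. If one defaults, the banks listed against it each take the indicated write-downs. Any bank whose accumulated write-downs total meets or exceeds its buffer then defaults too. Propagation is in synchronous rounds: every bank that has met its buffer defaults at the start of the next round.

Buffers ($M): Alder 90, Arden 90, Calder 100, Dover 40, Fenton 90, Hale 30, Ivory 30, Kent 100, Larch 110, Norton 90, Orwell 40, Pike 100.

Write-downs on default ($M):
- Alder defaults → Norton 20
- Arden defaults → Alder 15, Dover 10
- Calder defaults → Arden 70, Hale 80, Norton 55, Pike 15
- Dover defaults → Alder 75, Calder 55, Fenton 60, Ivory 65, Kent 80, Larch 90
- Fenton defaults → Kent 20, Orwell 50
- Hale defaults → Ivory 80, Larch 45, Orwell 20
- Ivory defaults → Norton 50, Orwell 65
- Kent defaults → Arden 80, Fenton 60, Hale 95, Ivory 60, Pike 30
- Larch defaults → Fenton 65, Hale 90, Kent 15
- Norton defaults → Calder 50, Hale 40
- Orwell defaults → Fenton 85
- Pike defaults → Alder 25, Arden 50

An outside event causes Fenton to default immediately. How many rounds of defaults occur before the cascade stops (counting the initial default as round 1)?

Round 1 — Fenton defaults (initial).
  Kent: +20 → 20 < 100
  Orwell: +50 → 50 ≥ 40
Round 2 — Orwell defaults.
No further defaults.

2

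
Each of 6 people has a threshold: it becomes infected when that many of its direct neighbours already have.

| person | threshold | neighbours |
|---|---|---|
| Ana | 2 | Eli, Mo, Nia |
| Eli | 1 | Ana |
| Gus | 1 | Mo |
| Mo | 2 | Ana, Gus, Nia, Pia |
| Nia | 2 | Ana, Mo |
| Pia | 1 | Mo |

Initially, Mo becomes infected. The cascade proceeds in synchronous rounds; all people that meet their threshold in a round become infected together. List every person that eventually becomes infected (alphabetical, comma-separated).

Gus, Mo, Pia

Round 1 — Mo becomes infected (initial).
Round 2 — checking thresholds:
  Ana: 1 of 3 neighbours < 2, below threshold.
  Gus: 1 of 1 neighbours ≥ 1, becomes infected.
  Nia: 1 of 2 neighbours < 2, below threshold.
  Pia: 1 of 1 neighbours ≥ 1, becomes infected.
Round 3 — no new infections; cascade stops.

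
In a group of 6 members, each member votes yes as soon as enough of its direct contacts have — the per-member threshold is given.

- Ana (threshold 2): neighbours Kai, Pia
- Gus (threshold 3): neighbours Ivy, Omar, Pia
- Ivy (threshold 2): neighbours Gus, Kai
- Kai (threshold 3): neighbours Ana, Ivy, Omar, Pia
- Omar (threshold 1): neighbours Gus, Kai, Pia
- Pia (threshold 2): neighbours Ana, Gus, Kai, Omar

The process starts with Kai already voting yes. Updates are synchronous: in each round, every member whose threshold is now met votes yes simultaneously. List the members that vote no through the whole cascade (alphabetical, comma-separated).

Round 1 — Kai votes yes (initial).
Round 2 — checking thresholds:
  Ana: 1 of 2 neighbours < 2, holds.
  Ivy: 1 of 2 neighbours < 2, holds.
  Omar: 1 of 3 neighbours ≥ 1, votes yes.
  Pia: 1 of 4 neighbours < 2, holds.
Round 3 — checking thresholds:
  Ana: 1 of 2 neighbours < 2, holds.
  Gus: 1 of 3 neighbours < 3, holds.
  Ivy: 1 of 2 neighbours < 2, holds.
  Pia: 2 of 4 neighbours ≥ 2, votes yes.
Round 4 — checking thresholds:
  Ana: 2 of 2 neighbours ≥ 2, votes yes.
  Gus: 2 of 3 neighbours < 3, holds.
  Ivy: 1 of 2 neighbours < 2, holds.
Round 5 — no new yes votes; cascade stops.

Gus, Ivy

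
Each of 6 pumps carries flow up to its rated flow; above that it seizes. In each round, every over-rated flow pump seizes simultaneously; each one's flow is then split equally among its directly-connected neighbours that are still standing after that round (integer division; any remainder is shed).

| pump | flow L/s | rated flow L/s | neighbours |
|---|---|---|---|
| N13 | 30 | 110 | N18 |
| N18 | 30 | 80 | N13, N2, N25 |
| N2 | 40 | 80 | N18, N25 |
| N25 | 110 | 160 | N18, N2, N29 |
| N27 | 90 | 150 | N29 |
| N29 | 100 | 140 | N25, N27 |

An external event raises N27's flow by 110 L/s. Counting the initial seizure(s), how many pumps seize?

Round 1 — N27 at 200 > 150. N27 seizes.
  N27 sheds 200 L/s to N29: 200 each.
    N29: 100+200 = 300 > 140
Round 2 — N29 seizes.
  N29 sheds 300 L/s to N25: 300 each.
    N25: 110+300 = 410 > 160
Round 3 — N25 seizes.
  N25 sheds 410 L/s to N18, N2: 205 each.
    N18: 30+205 = 235 > 80
    N2: 40+205 = 245 > 80
Round 4 — N18, N2 seize.
  N18 sheds 235 L/s to N13: 235 each.
    N13: 30+235 = 265 > 110
  N2 sheds 245 L/s: no online neighbours, lost.
Round 5 — N13 seizes.
  N13 sheds 265 L/s: no online neighbours, lost.
No further seizures.

6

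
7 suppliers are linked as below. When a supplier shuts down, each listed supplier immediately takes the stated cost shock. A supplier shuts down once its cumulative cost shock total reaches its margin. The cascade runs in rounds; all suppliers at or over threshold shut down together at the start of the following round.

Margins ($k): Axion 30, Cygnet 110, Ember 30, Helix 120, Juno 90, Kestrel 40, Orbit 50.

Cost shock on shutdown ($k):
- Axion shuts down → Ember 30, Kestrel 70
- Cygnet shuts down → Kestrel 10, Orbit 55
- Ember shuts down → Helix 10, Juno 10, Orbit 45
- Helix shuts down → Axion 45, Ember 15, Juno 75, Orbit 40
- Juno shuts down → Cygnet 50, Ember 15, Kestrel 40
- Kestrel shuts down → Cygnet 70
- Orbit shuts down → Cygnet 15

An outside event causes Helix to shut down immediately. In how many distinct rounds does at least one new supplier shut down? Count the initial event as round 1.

Round 1 — Helix shuts down (initial).
  Axion: +45 → 45 ≥ 30
  Ember: +15 → 15 < 30
  Juno: +75 → 75 < 90
  Orbit: +40 → 40 < 50
Round 2 — Axion shuts down.
  Ember: +30 → 45 ≥ 30
  Kestrel: +70 → 70 ≥ 40
Round 3 — Ember, Kestrel shut down.
  Cygnet: +70 → 70 < 110
  Juno: +10 → 85 < 90
  Orbit: +45 → 85 ≥ 50
Round 4 — Orbit shuts down.
  Cygnet: +15 → 85 < 110
No further shutdowns.

4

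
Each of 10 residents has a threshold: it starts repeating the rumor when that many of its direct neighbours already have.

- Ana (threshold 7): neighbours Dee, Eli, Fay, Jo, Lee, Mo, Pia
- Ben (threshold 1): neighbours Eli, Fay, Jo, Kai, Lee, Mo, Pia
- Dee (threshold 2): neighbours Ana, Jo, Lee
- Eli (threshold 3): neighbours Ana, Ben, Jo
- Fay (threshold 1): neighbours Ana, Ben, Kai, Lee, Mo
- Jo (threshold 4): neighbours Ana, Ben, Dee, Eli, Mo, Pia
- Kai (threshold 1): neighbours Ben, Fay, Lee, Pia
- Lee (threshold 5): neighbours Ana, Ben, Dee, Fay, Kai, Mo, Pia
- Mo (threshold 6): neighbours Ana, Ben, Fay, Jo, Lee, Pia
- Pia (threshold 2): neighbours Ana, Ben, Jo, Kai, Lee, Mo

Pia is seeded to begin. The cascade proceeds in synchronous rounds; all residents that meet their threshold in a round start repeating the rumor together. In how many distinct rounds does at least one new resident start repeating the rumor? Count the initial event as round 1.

3

Round 1 — Pia starts repeating the rumor (initial).
Round 2 — checking thresholds:
  Ana: 1 of 7 neighbours < 7, holds.
  Ben: 1 of 7 neighbours ≥ 1, starts repeating the rumor.
  Jo: 1 of 6 neighbours < 4, holds.
  Kai: 1 of 4 neighbours ≥ 1, starts repeating the rumor.
  Lee: 1 of 7 neighbours < 5, holds.
  Mo: 1 of 6 neighbours < 6, holds.
Round 3 — checking thresholds:
  Ana: 1 of 7 neighbours < 7, holds.
  Eli: 1 of 3 neighbours < 3, holds.
  Fay: 2 of 5 neighbours ≥ 1, starts repeating the rumor.
  Jo: 2 of 6 neighbours < 4, holds.
  Lee: 3 of 7 neighbours < 5, holds.
  Mo: 2 of 6 neighbours < 6, holds.
Round 4 — no new spreads; cascade stops.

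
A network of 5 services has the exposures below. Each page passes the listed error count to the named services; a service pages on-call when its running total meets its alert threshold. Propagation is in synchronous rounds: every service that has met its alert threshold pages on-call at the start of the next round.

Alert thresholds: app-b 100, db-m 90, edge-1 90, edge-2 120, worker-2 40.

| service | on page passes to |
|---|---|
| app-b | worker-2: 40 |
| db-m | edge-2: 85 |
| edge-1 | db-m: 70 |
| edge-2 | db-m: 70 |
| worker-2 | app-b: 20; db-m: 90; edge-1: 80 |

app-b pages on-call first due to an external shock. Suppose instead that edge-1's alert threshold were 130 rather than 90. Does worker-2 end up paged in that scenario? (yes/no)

With edge-1's alert threshold at 130:
Round 1 — app-b pages on-call (initial).
  worker-2: +40 → 40 ≥ 40
Round 2 — worker-2 pages on-call.
  db-m: +90 → 90 ≥ 90
  edge-1: +80 → 80 < 130
Round 3 — db-m pages on-call.
  edge-2: +85 → 85 < 120
No further pages.

yes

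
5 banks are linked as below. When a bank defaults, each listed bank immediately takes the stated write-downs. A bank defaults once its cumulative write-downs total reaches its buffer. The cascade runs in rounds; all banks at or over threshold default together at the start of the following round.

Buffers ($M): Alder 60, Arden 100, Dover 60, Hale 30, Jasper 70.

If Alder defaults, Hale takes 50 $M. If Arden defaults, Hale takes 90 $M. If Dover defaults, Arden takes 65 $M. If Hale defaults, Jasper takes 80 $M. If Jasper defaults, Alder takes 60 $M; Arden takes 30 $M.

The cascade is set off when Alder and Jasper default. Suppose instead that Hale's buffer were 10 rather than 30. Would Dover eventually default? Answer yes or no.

no

With Hale's buffer at 10:
Round 1 — Alder, Jasper default (initial).
  Arden: +30 → 30 < 100
  Hale: +50 → 50 ≥ 10
Round 2 — Hale defaults.
No further defaults.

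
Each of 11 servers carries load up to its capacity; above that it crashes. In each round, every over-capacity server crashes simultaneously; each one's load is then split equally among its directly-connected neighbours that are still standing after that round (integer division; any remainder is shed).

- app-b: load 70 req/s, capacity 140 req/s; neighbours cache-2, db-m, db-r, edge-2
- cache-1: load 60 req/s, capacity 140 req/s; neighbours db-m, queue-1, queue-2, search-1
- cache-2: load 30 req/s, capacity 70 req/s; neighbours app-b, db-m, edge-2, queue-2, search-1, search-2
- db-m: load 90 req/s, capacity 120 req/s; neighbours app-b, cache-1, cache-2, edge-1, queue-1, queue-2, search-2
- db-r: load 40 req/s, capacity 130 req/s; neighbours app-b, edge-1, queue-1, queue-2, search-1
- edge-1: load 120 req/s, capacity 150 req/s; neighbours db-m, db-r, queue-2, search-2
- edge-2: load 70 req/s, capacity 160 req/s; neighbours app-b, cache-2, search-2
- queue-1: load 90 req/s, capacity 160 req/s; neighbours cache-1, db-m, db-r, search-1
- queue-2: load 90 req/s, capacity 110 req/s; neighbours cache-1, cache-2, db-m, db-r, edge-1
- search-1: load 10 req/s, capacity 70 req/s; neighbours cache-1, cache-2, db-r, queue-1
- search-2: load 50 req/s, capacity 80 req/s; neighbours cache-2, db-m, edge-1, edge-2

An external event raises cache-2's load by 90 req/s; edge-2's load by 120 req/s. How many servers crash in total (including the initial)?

11

Round 1 — cache-2 at 120 > 70; edge-2 at 190 > 160. cache-2, edge-2 crash.
  cache-2 sheds 120 req/s to app-b, db-m, queue-2, search-1, search-2: 24 each.
    app-b: 70+24 = 94 ≤ 140
    db-m: 90+24 = 114 ≤ 120
    queue-2: 90+24 = 114 > 110
    search-1: 10+24 = 34 ≤ 70
    search-2: 50+24 = 74 ≤ 80
  edge-2 sheds 190 req/s to app-b, search-2: 95 each.
    app-b: 94+95 = 189 > 140
    search-2: 74+95 = 169 > 80
Round 2 — app-b, queue-2, search-2 crash.
  app-b sheds 189 req/s to db-m, db-r: 94 each (1 lost).
    db-m: 114+94 = 208 > 120
    db-r: 40+94 = 134 > 130
  queue-2 sheds 114 req/s to cache-1, db-m, db-r, edge-1: 28 each (2 lost).
    cache-1: 60+28 = 88 ≤ 140
    db-m: 208+28 = 236 > 120
    db-r: 134+28 = 162 > 130
    edge-1: 120+28 = 148 ≤ 150
  search-2 sheds 169 req/s to db-m, edge-1: 84 each (1 lost).
    db-m: 236+84 = 320 > 120
    edge-1: 148+84 = 232 > 150
Round 3 — db-m, db-r, edge-1 crash.
  db-m sheds 320 req/s to cache-1, queue-1: 160 each.
    cache-1: 88+160 = 248 > 140
    queue-1: 90+160 = 250 > 160
  db-r sheds 162 req/s to queue-1, search-1: 81 each.
    queue-1: 250+81 = 331 > 160
    search-1: 34+81 = 115 > 70
  edge-1 sheds 232 req/s: no online neighbours, lost.
Round 4 — cache-1, queue-1, search-1 crash.
  cache-1 sheds 248 req/s: no online neighbours, lost.
  queue-1 sheds 331 req/s: no online neighbours, lost.
  search-1 sheds 115 req/s: no online neighbours, lost.
No further crashes.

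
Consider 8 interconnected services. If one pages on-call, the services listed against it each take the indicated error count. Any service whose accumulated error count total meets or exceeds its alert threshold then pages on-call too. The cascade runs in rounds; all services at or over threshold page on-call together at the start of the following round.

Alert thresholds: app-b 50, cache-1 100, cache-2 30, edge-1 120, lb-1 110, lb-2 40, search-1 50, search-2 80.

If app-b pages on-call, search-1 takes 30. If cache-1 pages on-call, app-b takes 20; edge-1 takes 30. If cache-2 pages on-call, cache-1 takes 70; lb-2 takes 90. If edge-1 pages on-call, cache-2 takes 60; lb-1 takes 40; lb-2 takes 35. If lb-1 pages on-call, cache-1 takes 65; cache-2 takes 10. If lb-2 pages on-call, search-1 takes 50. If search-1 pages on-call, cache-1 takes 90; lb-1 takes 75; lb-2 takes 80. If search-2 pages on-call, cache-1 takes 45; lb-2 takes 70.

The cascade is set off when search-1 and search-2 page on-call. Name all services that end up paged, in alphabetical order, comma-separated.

cache-1, lb-2, search-1, search-2

Round 1 — search-1, search-2 page on-call (initial).
  cache-1: +90+45 → 135 ≥ 100
  lb-1: +75 → 75 < 110
  lb-2: +80+70 → 150 ≥ 40
Round 2 — cache-1, lb-2 page on-call.
  app-b: +20 → 20 < 50
  edge-1: +30 → 30 < 120
No further pages.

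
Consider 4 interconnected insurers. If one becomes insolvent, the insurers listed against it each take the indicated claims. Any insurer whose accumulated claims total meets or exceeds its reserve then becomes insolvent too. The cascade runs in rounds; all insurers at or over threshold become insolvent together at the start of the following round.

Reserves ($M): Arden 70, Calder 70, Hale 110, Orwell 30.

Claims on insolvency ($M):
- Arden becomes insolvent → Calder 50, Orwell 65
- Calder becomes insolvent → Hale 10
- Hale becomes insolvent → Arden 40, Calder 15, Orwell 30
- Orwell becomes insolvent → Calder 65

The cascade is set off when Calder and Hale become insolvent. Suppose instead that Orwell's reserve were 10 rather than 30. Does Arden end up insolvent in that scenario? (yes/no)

no

With Orwell's reserve at 10:
Round 1 — Calder, Hale become insolvent (initial).
  Arden: +40 → 40 < 70
  Orwell: +30 → 30 ≥ 10
Round 2 — Orwell becomes insolvent.
No further insolvencies.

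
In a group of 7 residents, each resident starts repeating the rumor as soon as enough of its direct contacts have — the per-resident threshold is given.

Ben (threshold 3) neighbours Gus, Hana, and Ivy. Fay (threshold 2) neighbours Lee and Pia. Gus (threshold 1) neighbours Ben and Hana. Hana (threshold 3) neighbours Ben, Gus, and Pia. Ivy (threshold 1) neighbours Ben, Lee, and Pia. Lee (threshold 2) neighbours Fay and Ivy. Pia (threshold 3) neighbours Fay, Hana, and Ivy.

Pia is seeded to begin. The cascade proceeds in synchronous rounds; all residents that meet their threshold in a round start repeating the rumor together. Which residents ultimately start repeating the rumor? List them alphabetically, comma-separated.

Ivy, Pia

Round 1 — Pia starts repeating the rumor (initial).
Round 2 — checking thresholds:
  Fay: 1 of 2 neighbours < 2, not yet.
  Hana: 1 of 3 neighbours < 3, not yet.
  Ivy: 1 of 3 neighbours ≥ 1, starts repeating the rumor.
Round 3 — no new spreads; cascade stops.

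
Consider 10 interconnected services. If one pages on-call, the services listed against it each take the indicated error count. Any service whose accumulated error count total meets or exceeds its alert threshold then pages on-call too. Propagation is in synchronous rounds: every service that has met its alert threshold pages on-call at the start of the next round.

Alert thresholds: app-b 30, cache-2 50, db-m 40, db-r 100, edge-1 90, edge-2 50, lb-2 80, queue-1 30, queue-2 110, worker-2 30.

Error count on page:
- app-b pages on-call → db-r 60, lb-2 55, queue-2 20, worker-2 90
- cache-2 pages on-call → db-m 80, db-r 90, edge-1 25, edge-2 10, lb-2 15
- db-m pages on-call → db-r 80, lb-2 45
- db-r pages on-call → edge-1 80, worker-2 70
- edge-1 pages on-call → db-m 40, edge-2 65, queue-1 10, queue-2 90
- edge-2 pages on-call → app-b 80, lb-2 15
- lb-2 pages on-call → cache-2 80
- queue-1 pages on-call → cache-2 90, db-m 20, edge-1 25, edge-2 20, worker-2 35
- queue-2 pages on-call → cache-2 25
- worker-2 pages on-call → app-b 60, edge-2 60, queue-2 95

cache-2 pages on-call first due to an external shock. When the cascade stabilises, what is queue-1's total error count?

10

Round 1 — cache-2 pages on-call (initial).
  db-m: +80 → 80 ≥ 40
  db-r: +90 → 90 < 100
  edge-1: +25 → 25 < 90
  edge-2: +10 → 10 < 50
  lb-2: +15 → 15 < 80
Round 2 — db-m pages on-call.
  db-r: +80 → 170 ≥ 100
  lb-2: +45 → 60 < 80
Round 3 — db-r pages on-call.
  edge-1: +80 → 105 ≥ 90
  worker-2: +70 → 70 ≥ 30
Round 4 — edge-1, worker-2 page on-call.
  app-b: +60 → 60 ≥ 30
  edge-2: +65+60 → 135 ≥ 50
  queue-1: +10 → 10 < 30
  queue-2: +90+95 → 185 ≥ 110
Round 5 — app-b, edge-2, queue-2 page on-call.
  lb-2: +55+15 → 130 ≥ 80
Round 6 — lb-2 pages on-call.
No further pages.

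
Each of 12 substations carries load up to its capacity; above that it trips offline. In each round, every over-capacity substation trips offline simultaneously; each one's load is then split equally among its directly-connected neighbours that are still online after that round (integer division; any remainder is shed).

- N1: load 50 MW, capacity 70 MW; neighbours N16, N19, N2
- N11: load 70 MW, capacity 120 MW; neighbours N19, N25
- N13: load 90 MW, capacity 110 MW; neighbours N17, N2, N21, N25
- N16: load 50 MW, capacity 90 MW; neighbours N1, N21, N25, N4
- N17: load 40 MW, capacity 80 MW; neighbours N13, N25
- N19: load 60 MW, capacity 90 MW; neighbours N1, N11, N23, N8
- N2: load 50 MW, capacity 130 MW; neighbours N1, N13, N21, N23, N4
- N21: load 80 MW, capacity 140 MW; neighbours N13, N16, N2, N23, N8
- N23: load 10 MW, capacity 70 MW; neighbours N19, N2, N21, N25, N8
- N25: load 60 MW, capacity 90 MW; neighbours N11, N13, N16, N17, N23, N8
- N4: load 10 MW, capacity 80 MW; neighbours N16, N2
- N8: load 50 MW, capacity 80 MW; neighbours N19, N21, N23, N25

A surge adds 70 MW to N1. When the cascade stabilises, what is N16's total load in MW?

Round 1 — N1 at 120 > 70. N1 trips offline.
  N1 sheds 120 MW to N16, N19, N2: 40 each.
    N16: 50+40 = 90 ≤ 90
    N19: 60+40 = 100 > 90
    N2: 50+40 = 90 ≤ 130
Round 2 — N19 trips offline.
  N19 sheds 100 MW to N11, N23, N8: 33 each (1 lost).
    N11: 70+33 = 103 ≤ 120
    N23: 10+33 = 43 ≤ 70
    N8: 50+33 = 83 > 80
Round 3 — N8 trips offline.
  N8 sheds 83 MW to N21, N23, N25: 27 each (2 lost).
    N21: 80+27 = 107 ≤ 140
    N23: 43+27 = 70 ≤ 70
    N25: 60+27 = 87 ≤ 90
No further trips.

90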